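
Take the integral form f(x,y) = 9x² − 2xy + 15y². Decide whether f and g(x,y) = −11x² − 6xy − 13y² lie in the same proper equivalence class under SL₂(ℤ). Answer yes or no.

D₁ = -536, D₂ = -536
f: reduced (well bottom): (9,-2,15) with a≤c, −a<b≤a
g is negative-definite; reduce −g:
−g: reduced (well bottom): (11,6,13) with a≤c, −a<b≤a
flip sign back: reduced form of g is (-11,-6,-13)
reduced forms (9, -2, 15) vs (-11, -6, -13) ⇒ inequivalent

no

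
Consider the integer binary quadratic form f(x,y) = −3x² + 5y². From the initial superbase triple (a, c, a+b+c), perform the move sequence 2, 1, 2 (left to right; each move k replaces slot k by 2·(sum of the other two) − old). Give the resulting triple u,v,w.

start (-3,5,2) = (f(1,0),f(0,1),f(1,1))
replace slot 2: 2·((-3)+2) − 5 = -7 → (-3,-7,2)
replace slot 1: 2·((-7)+2) − (-3) = -7 → (-7,-7,2)
replace slot 2: 2·((-7)+2) − (-7) = -3 → (-7,-3,2)

-7,-3,2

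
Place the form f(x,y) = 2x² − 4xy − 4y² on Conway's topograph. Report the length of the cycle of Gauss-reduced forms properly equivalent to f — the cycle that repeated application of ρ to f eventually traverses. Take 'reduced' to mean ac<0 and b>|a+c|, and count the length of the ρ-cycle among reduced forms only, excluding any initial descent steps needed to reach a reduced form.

D = 48, ⌊√D⌋ = 6
descent: ρ → (-4,4,2)  [lands on river]
river: ρ → (2,4,-4)
ρ-cycle length = 2 (tail of 1 descent step not counted)

2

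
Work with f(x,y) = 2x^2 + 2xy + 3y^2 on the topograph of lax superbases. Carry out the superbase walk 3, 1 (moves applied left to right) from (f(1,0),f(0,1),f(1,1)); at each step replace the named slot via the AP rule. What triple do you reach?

start (2,3,7) = (f(1,0),f(0,1),f(1,1))
replace slot 3: 2·(2+3) − 7 = 3 → (2,3,3)
replace slot 1: 2·(3+3) − 2 = 10 → (10,3,3)

10,3,3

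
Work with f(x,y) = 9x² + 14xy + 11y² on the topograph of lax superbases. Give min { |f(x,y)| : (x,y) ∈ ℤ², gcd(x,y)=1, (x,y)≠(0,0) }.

translate: b→-4 (≡14 mod 18), so (9,14,11)→(9,-4,6)
flip: (9,-4,6)→(6,4,9)
reduced (well bottom): (6,4,9) with a≤c, −a<b≤a
well minimum = a = 6

6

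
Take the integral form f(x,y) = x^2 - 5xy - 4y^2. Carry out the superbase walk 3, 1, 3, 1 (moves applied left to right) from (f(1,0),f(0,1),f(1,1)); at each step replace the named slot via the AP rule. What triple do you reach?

start (1,-4,-8) = (f(1,0),f(0,1),f(1,1))
replace slot 3: 2·(1+(-4)) − (-8) = 2 → (1,-4,2)
replace slot 1: 2·((-4)+2) − 1 = -5 → (-5,-4,2)
replace slot 3: 2·((-5)+(-4)) − 2 = -20 → (-5,-4,-20)
replace slot 1: 2·((-4)+(-20)) − (-5) = -43 → (-43,-4,-20)

-43,-4,-20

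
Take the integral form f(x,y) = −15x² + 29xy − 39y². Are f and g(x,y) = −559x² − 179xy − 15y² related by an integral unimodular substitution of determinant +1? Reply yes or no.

D₁ = -1499, D₂ = -1499
f is negative-definite; reduce −f:
−f: translate: b→1 (≡-29 mod 30), so (15,-29,39)→(15,1,25)
−f: reduced (well bottom): (15,1,25) with a≤c, −a<b≤a
flip sign back: reduced form of f is (-15,-1,-25)
g is negative-definite; reduce −g:
−g: flip: (559,179,15)→(15,-179,559)
−g: translate: b→1 (≡-179 mod 30), so (15,-179,559)→(15,1,25)
−g: reduced (well bottom): (15,1,25) with a≤c, −a<b≤a
flip sign back: reduced form of g is (-15,-1,-25)
reduced forms (-15, -1, -25) vs (-15, -1, -25) ⇒ equivalent

yes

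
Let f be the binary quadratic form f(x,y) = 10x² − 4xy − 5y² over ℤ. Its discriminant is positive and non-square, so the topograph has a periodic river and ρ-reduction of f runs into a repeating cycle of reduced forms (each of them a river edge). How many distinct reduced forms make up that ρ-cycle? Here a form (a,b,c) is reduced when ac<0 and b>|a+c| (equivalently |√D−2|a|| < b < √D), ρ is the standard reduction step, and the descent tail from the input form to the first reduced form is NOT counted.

D = 216, ⌊√D⌋ = 14
descent: ρ → (-5,14,1)  [lands on river]
river: ρ → (1,14,-5)
river: ρ → (-5,6,9)
river: ρ → (9,12,-2)
river: ρ → (-2,12,9)
river: ρ → (9,6,-5)
ρ-cycle length = 6 (tail of 1 descent step not counted)

6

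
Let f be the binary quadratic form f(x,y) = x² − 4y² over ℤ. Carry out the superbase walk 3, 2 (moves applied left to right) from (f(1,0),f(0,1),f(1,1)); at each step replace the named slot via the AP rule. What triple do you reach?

start (1,-4,-3) = (f(1,0),f(0,1),f(1,1))
replace slot 3: 2·(1+(-4)) − (-3) = -3 → (1,-4,-3)
replace slot 2: 2·(1+(-3)) − (-4) = 0 → (1,0,-3)

1,0,-3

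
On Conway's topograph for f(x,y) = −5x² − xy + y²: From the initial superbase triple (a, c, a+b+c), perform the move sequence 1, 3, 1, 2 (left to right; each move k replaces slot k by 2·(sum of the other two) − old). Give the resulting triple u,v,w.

start (-5,1,-5) = (f(1,0),f(0,1),f(1,1))
replace slot 1: 2·(1+(-5)) − (-5) = -3 → (-3,1,-5)
replace slot 3: 2·((-3)+1) − (-5) = 1 → (-3,1,1)
replace slot 1: 2·(1+1) − (-3) = 7 → (7,1,1)
replace slot 2: 2·(7+1) − 1 = 15 → (7,15,1)

7,15,1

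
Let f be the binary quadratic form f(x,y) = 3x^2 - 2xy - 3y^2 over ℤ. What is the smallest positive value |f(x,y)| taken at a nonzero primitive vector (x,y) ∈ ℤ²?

descent: ρ → (-3,2,3)  [lands on river]
river: ρ → (3,4,-2)
river: ρ → (-2,4,3)
river: ρ → (3,2,-3)
river: ρ → (-3,4,2)
river: ρ → (2,4,-3)
closes: descent 1, river 6
min |a| on river = 2

2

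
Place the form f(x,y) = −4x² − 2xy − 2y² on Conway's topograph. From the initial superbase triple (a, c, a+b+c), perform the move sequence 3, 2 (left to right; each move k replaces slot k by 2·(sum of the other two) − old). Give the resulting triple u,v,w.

start (-4,-2,-8) = (f(1,0),f(0,1),f(1,1))
replace slot 3: 2·((-4)+(-2)) − (-8) = -4 → (-4,-2,-4)
replace slot 2: 2·((-4)+(-4)) − (-2) = -14 → (-4,-14,-4)

-4,-14,-4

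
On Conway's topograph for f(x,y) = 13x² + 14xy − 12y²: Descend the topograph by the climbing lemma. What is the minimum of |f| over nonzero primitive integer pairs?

river: ρ → (-12,10,15)
river: ρ → (15,20,-7)
river: ρ → (-7,22,12)
river: ρ → (12,26,-3)
river: ρ → (-3,28,3)
river: ρ → (3,26,-12)
river: ρ → (-12,22,7)
river: ρ → (7,20,-15)
river: ρ → (-15,10,12)
river: ρ → (12,14,-13)
river: ρ → (-13,12,13)
river: ρ → (13,14,-12)
closes: descent 0, river 12
min |a| on river = 3

3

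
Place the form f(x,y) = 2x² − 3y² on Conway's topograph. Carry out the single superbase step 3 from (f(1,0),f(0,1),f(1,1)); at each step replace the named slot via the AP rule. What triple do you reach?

start (2,-3,-1) = (f(1,0),f(0,1),f(1,1))
replace slot 3: 2·(2+(-3)) − (-1) = -1 → (2,-3,-1)

2,-3,-1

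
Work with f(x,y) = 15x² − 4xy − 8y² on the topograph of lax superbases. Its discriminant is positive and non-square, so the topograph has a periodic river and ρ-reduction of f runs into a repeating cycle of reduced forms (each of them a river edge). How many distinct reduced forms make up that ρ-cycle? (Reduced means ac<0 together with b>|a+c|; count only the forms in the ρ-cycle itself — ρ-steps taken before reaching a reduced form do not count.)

D = 496, ⌊√D⌋ = 22
descent: ρ → (-8,20,3)  [lands on river]
river: ρ → (3,22,-1)
river: ρ → (-1,22,3)
river: ρ → (3,20,-8)
river: ρ → (-8,12,11)
river: ρ → (11,10,-9)
river: ρ → (-9,8,12)
river: ρ → (12,16,-5)
river: ρ → (-5,14,15)
river: ρ → (15,16,-4)
river: ρ → (-4,16,15)
river: ρ → (15,14,-5)
river: ρ → (-5,16,12)
river: ρ → (12,8,-9)
river: ρ → (-9,10,11)
river: ρ → (11,12,-8)
ρ-cycle length = 16 (tail of 1 descent step not counted)

16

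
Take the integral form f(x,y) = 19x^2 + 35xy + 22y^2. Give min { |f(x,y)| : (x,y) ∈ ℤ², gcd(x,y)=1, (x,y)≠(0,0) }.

translate: b→-3 (≡35 mod 38), so (19,35,22)→(19,-3,6)
flip: (19,-3,6)→(6,3,19)
reduced (well bottom): (6,3,19) with a≤c, −a<b≤a
well minimum = a = 6

6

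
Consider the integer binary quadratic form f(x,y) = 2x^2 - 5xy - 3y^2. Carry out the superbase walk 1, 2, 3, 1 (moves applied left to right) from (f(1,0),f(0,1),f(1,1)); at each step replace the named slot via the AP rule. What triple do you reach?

start (2,-3,-6) = (f(1,0),f(0,1),f(1,1))
replace slot 1: 2·((-3)+(-6)) − 2 = -20 → (-20,-3,-6)
replace slot 2: 2·((-20)+(-6)) − (-3) = -49 → (-20,-49,-6)
replace slot 3: 2·((-20)+(-49)) − (-6) = -132 → (-20,-49,-132)
replace slot 1: 2·((-49)+(-132)) − (-20) = -342 → (-342,-49,-132)

-342,-49,-132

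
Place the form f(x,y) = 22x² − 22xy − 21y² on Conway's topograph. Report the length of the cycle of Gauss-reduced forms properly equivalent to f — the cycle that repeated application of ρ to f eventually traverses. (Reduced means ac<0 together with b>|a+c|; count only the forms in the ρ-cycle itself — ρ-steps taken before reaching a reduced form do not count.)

D = 2332, ⌊√D⌋ = 48
descent: ρ → (-21,22,22)  [lands on river]
river: ρ → (22,22,-21)
river: ρ → (-21,20,23)
river: ρ → (23,26,-18)
river: ρ → (-18,46,3)
river: ρ → (3,44,-33)
river: ρ → (-33,22,14)
river: ρ → (14,34,-21)
river: ρ → (-21,8,27)
river: ρ → (27,46,-2)
river: ρ → (-2,46,27)
river: ρ → (27,8,-21)
river: ρ → (-21,34,14)
river: ρ → (14,22,-33)
river: ρ → (-33,44,3)
river: ρ → (3,46,-18)
river: ρ → (-18,26,23)
river: ρ → (23,20,-21)
ρ-cycle length = 18 (tail of 1 descent step not counted)

18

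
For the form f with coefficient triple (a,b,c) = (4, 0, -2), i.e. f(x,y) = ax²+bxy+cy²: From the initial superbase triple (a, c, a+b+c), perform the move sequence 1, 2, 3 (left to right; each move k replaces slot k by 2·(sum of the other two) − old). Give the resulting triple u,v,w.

start (4,-2,2) = (f(1,0),f(0,1),f(1,1))
replace slot 1: 2·((-2)+2) − 4 = -4 → (-4,-2,2)
replace slot 2: 2·((-4)+2) − (-2) = -2 → (-4,-2,2)
replace slot 3: 2·((-4)+(-2)) − 2 = -14 → (-4,-2,-14)

-4,-2,-14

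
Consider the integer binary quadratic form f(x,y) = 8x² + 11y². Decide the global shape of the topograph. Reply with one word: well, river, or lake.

D = b²−4ac = 0² − 4·8·11 = -352
D < 0 ⇒ definite ⇒ every region one sign ⇒ single well

well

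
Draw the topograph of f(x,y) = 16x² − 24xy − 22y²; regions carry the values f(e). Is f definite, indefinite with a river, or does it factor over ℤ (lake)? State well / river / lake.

D = b²−4ac = (-24)² − 4·16·(-22) = 1984
D > 0 non-square ⇒ indefinite ⇒ periodic river

river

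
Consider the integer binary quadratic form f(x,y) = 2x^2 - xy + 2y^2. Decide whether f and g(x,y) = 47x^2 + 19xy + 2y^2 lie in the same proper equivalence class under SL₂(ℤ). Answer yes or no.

D₁ = -15, D₂ = -15
f: flip: (2,-1,2)→(2,1,2)
f: reduced (well bottom): (2,1,2) with a≤c, −a<b≤a
g: flip: (47,19,2)→(2,-19,47)
g: translate: b→1 (≡-19 mod 4), so (2,-19,47)→(2,1,2)
g: reduced (well bottom): (2,1,2) with a≤c, −a<b≤a
reduced forms (2, 1, 2) vs (2, 1, 2) ⇒ equivalent

yes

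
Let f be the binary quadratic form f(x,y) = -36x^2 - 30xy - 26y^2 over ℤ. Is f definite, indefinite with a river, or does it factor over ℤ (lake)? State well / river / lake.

D = b²−4ac = (-30)² − 4·(-36)·(-26) = -2844
D < 0 ⇒ definite ⇒ every region one sign ⇒ single well

well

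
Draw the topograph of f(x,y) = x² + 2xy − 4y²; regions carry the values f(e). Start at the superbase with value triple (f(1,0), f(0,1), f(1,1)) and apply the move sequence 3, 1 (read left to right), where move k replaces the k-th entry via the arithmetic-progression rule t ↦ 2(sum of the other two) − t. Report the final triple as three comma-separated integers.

start (1,-4,-1) = (f(1,0),f(0,1),f(1,1))
replace slot 3: 2·(1+(-4)) − (-1) = -5 → (1,-4,-5)
replace slot 1: 2·((-4)+(-5)) − 1 = -19 → (-19,-4,-5)

-19,-4,-5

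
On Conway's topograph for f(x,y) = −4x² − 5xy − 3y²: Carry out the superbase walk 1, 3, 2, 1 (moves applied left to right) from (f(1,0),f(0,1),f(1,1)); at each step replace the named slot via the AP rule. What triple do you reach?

start (-4,-3,-12) = (f(1,0),f(0,1),f(1,1))
replace slot 1: 2·((-3)+(-12)) − (-4) = -26 → (-26,-3,-12)
replace slot 3: 2·((-26)+(-3)) − (-12) = -46 → (-26,-3,-46)
replace slot 2: 2·((-26)+(-46)) − (-3) = -141 → (-26,-141,-46)
replace slot 1: 2·((-141)+(-46)) − (-26) = -348 → (-348,-141,-46)

-348,-141,-46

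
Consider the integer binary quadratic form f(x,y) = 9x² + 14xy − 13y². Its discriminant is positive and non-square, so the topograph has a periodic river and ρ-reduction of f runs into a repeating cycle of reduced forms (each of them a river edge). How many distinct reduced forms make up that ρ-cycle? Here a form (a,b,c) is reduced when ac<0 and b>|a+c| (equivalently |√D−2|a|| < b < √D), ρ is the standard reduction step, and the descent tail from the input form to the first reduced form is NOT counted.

D = 664, ⌊√D⌋ = 25
river: ρ → (-13,12,10)
river: ρ → (10,8,-15)
river: ρ → (-15,22,3)
river: ρ → (3,20,-22)
river: ρ → (-22,24,1)
river: ρ → (1,24,-22)
river: ρ → (-22,20,3)
river: ρ → (3,22,-15)
river: ρ → (-15,8,10)
river: ρ → (10,12,-13)
river: ρ → (-13,14,9)
river: ρ → (9,22,-5)
river: ρ → (-5,18,17)
river: ρ → (17,16,-6)
river: ρ → (-6,20,11)
river: ρ → (11,24,-2)
river: ρ → (-2,24,11)
river: ρ → (11,20,-6)
river: ρ → (-6,16,17)
river: ρ → (17,18,-5)
river: ρ → (-5,22,9)
river: ρ → (9,14,-13)
ρ-cycle length = 22 (tail of 0 descent steps not counted)

22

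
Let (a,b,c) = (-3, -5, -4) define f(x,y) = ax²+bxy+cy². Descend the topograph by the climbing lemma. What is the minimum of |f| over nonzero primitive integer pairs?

translate: b→-1 (≡5 mod 6), so (3,5,4)→(3,-1,2)
flip: (3,-1,2)→(2,1,3)
reduced (well bottom): (2,1,3) with a≤c, −a<b≤a
well minimum |f| = |-2| = 2 (negative-definite)

2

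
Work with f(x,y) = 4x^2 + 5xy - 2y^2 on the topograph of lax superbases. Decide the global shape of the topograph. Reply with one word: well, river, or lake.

D = b²−4ac = 5² − 4·4·(-2) = 57
D > 0 non-square ⇒ indefinite ⇒ periodic river

river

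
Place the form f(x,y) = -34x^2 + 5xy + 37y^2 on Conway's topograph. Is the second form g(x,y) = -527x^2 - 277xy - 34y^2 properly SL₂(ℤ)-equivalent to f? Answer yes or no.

D₁ = 5057, D₂ = 5057
river cycle of f (length 16): (37, 69, -2), (-2, 71, 2), (2, 69, -37), (-37, 5, 34), (34, 63, -8), (-8, 65, 26), (26, 39, -34), (-34, 29, 31), (31, 33, -32), (-32, 31, 32), … (6 more)
river cycle of g (length 16): (-34, 5, 37), (37, 69, -2), (-2, 71, 2), (2, 69, -37), (-37, 5, 34), (34, 63, -8), (-8, 65, 26), (26, 39, -34), (-34, 29, 31), (31, 33, -32), … (6 more)
cycles coincide ⇒ equivalent

yes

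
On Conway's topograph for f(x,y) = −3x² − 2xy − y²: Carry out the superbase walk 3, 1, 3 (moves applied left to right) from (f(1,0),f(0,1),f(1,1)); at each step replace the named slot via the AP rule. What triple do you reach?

start (-3,-1,-6) = (f(1,0),f(0,1),f(1,1))
replace slot 3: 2·((-3)+(-1)) − (-6) = -2 → (-3,-1,-2)
replace slot 1: 2·((-1)+(-2)) − (-3) = -3 → (-3,-1,-2)
replace slot 3: 2·((-3)+(-1)) − (-2) = -6 → (-3,-1,-6)

-3,-1,-6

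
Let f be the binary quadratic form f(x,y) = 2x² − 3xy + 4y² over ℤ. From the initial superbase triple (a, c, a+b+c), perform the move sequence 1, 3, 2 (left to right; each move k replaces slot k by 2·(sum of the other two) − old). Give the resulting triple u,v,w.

start (2,4,3) = (f(1,0),f(0,1),f(1,1))
replace slot 1: 2·(4+3) − 2 = 12 → (12,4,3)
replace slot 3: 2·(12+4) − 3 = 29 → (12,4,29)
replace slot 2: 2·(12+29) − 4 = 78 → (12,78,29)

12,78,29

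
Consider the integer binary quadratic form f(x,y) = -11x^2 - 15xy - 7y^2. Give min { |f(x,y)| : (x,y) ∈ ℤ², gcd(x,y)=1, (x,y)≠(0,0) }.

translate: b→-7 (≡15 mod 22), so (11,15,7)→(11,-7,3)
flip: (11,-7,3)→(3,7,11)
translate: b→1 (≡7 mod 6), so (3,7,11)→(3,1,7)
reduced (well bottom): (3,1,7) with a≤c, −a<b≤a
well minimum |f| = |-3| = 3 (negative-definite)

3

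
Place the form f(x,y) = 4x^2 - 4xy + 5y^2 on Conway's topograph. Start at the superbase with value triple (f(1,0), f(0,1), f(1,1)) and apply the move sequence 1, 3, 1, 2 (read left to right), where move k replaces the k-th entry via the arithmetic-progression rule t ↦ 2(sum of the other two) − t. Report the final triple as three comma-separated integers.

start (4,5,5) = (f(1,0),f(0,1),f(1,1))
replace slot 1: 2·(5+5) − 4 = 16 → (16,5,5)
replace slot 3: 2·(16+5) − 5 = 37 → (16,5,37)
replace slot 1: 2·(5+37) − 16 = 68 → (68,5,37)
replace slot 2: 2·(68+37) − 5 = 205 → (68,205,37)

68,205,37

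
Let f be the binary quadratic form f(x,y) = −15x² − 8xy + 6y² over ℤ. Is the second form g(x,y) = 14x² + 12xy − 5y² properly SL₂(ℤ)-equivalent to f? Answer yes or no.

D₁ = 424, D₂ = 424
river cycle of f (length 18): (6, 20, -1), (-1, 20, 6), (6, 16, -7), (-7, 12, 10), (10, 8, -9), (-9, 10, 9), (9, 8, -10), (-10, 12, 7), (7, 16, -6), (-6, 20, 1), … (8 more)
river cycle of g (length 14): (-5, 18, 5), (5, 12, -14), (-14, 16, 3), (3, 20, -2), (-2, 20, 3), (3, 16, -14), (-14, 12, 5), (5, 18, -5), (-5, 12, 14), (14, 16, -3), … (4 more)
cycles differ ⇒ inequivalent

no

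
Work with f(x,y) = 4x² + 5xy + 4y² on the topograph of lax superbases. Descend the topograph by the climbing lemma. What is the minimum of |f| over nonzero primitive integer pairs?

translate: b→-3 (≡5 mod 8), so (4,5,4)→(4,-3,3)
flip: (4,-3,3)→(3,3,4)
reduced (well bottom): (3,3,4) with a≤c, −a<b≤a
well minimum = a = 3

3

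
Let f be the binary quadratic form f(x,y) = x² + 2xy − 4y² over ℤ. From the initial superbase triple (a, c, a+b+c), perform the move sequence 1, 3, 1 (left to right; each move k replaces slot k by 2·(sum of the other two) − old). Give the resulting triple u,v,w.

start (1,-4,-1) = (f(1,0),f(0,1),f(1,1))
replace slot 1: 2·((-4)+(-1)) − 1 = -11 → (-11,-4,-1)
replace slot 3: 2·((-11)+(-4)) − (-1) = -29 → (-11,-4,-29)
replace slot 1: 2·((-4)+(-29)) − (-11) = -55 → (-55,-4,-29)

-55,-4,-29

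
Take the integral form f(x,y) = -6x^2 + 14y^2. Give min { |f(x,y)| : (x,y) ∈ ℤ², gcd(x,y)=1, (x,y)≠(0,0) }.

descent: ρ → (14,0,-6)
descent: ρ → (-6,12,8)  [lands on river]
river: ρ → (8,4,-10)
river: ρ → (-10,16,2)
river: ρ → (2,16,-10)
river: ρ → (-10,4,8)
river: ρ → (8,12,-6)
closes: descent 2, river 6
min |a| on river = 2

2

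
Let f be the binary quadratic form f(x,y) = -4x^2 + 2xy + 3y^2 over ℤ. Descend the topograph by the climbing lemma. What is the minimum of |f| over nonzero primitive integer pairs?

river: ρ → (3,4,-3)
river: ρ → (-3,2,4)
river: ρ → (4,6,-1)
river: ρ → (-1,6,4)
river: ρ → (4,2,-3)
river: ρ → (-3,4,3)
river: ρ → (3,2,-4)
river: ρ → (-4,6,1)
river: ρ → (1,6,-4)
river: ρ → (-4,2,3)
closes: descent 0, river 10
min |a| on river = 1

1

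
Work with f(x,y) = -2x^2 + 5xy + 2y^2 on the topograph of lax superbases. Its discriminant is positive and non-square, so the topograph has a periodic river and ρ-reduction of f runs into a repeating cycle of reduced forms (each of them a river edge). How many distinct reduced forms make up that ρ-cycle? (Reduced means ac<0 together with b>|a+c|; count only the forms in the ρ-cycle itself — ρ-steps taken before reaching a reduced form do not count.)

D = 41, ⌊√D⌋ = 6
river: ρ → (2,3,-4)
river: ρ → (-4,5,1)
river: ρ → (1,5,-4)
river: ρ → (-4,3,2)
river: ρ → (2,5,-2)
river: ρ → (-2,3,4)
river: ρ → (4,5,-1)
river: ρ → (-1,5,4)
river: ρ → (4,3,-2)
river: ρ → (-2,5,2)
ρ-cycle length = 10 (tail of 0 descent steps not counted)

10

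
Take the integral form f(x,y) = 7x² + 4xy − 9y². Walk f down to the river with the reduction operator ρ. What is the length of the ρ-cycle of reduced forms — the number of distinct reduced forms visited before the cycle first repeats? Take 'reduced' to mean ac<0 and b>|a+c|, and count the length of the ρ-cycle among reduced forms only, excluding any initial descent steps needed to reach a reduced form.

D = 268, ⌊√D⌋ = 16
river: ρ → (-9,14,2)
river: ρ → (2,14,-9)
river: ρ → (-9,4,7)
river: ρ → (7,10,-6)
river: ρ → (-6,14,3)
river: ρ → (3,16,-1)
river: ρ → (-1,16,3)
river: ρ → (3,14,-6)
river: ρ → (-6,10,7)
river: ρ → (7,4,-9)
ρ-cycle length = 10 (tail of 0 descent steps not counted)

10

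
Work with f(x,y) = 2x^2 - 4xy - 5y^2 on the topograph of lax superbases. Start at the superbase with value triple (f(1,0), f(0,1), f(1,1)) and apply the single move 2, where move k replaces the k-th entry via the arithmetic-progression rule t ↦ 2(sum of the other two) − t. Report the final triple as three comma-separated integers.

start (2,-5,-7) = (f(1,0),f(0,1),f(1,1))
replace slot 2: 2·(2+(-7)) − (-5) = -5 → (2,-5,-7)

2,-5,-7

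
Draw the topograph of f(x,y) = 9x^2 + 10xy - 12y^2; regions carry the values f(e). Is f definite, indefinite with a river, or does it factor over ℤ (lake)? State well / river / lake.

D = b²−4ac = 10² − 4·9·(-12) = 532
D > 0 non-square ⇒ indefinite ⇒ periodic river

river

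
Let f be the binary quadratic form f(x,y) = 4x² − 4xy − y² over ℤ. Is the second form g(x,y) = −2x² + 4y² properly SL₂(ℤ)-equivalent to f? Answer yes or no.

D₁ = 32, D₂ = 32
river cycle of f (length 2): (-1, 4, 4), (4, 4, -1)
river cycle of g (length 2): (-2, 4, 2), (2, 4, -2)
cycles differ ⇒ inequivalent

no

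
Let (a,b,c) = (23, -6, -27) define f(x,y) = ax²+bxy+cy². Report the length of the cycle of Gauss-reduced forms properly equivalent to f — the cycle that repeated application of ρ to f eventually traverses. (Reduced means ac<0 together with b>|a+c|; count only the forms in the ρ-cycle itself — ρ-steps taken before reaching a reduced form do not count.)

D = 2520, ⌊√D⌋ = 50
descent: ρ → (-27,6,23)  [lands on river]
river: ρ → (23,40,-10)
river: ρ → (-10,40,23)
river: ρ → (23,6,-27)
river: ρ → (-27,48,2)
river: ρ → (2,48,-27)
ρ-cycle length = 6 (tail of 1 descent step not counted)

6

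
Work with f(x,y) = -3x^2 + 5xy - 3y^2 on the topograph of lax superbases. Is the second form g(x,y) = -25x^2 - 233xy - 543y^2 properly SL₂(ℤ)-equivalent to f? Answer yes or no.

D₁ = -11, D₂ = -11
f is negative-definite; reduce −f:
−f: translate: b→1 (≡-5 mod 6), so (3,-5,3)→(3,1,1)
−f: flip: (3,1,1)→(1,-1,3)
−f: translate: b→1 (≡-1 mod 2), so (1,-1,3)→(1,1,3)
−f: reduced (well bottom): (1,1,3) with a≤c, −a<b≤a
flip sign back: reduced form of f is (-1,-1,-3)
g is negative-definite; reduce −g:
−g: translate: b→-17 (≡233 mod 50), so (25,233,543)→(25,-17,3)
−g: flip: (25,-17,3)→(3,17,25)
−g: translate: b→-1 (≡17 mod 6), so (3,17,25)→(3,-1,1)
−g: flip: (3,-1,1)→(1,1,3)
−g: reduced (well bottom): (1,1,3) with a≤c, −a<b≤a
flip sign back: reduced form of g is (-1,-1,-3)
reduced forms (-1, -1, -3) vs (-1, -1, -3) ⇒ equivalent

yes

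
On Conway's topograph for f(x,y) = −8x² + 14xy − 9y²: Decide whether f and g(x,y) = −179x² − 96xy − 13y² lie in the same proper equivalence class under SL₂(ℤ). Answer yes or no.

D₁ = -92, D₂ = -92
f is negative-definite; reduce −f:
−f: translate: b→2 (≡-14 mod 16), so (8,-14,9)→(8,2,3)
−f: flip: (8,2,3)→(3,-2,8)
−f: reduced (well bottom): (3,-2,8) with a≤c, −a<b≤a
flip sign back: reduced form of f is (-3,2,-8)
g is negative-definite; reduce −g:
−g: flip: (179,96,13)→(13,-96,179)
−g: translate: b→8 (≡-96 mod 26), so (13,-96,179)→(13,8,3)
−g: flip: (13,8,3)→(3,-8,13)
−g: translate: b→-2 (≡-8 mod 6), so (3,-8,13)→(3,-2,8)
−g: reduced (well bottom): (3,-2,8) with a≤c, −a<b≤a
flip sign back: reduced form of g is (-3,2,-8)
reduced forms (-3, 2, -8) vs (-3, 2, -8) ⇒ equivalent

yes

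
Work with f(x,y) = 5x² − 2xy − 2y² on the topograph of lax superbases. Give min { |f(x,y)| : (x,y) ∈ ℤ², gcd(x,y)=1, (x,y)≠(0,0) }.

descent: ρ → (-2,6,1)  [lands on river]
river: ρ → (1,6,-2)
closes: descent 1, river 2
min |a| on river = 1

1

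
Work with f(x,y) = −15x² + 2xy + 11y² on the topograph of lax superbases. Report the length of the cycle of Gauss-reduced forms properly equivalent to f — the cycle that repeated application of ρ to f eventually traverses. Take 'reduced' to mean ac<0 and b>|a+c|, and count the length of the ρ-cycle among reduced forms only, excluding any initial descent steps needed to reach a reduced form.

D = 664, ⌊√D⌋ = 25
descent: ρ → (11,20,-6)  [lands on river]
river: ρ → (-6,16,17)
river: ρ → (17,18,-5)
river: ρ → (-5,22,9)
river: ρ → (9,14,-13)
river: ρ → (-13,12,10)
river: ρ → (10,8,-15)
river: ρ → (-15,22,3)
river: ρ → (3,20,-22)
river: ρ → (-22,24,1)
river: ρ → (1,24,-22)
river: ρ → (-22,20,3)
river: ρ → (3,22,-15)
river: ρ → (-15,8,10)
river: ρ → (10,12,-13)
river: ρ → (-13,14,9)
river: ρ → (9,22,-5)
river: ρ → (-5,18,17)
river: ρ → (17,16,-6)
river: ρ → (-6,20,11)
river: ρ → (11,24,-2)
river: ρ → (-2,24,11)
ρ-cycle length = 22 (tail of 1 descent step not counted)

22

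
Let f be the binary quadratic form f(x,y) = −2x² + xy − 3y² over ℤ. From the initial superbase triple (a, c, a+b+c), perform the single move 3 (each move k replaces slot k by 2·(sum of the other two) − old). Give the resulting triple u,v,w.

start (-2,-3,-4) = (f(1,0),f(0,1),f(1,1))
replace slot 3: 2·((-2)+(-3)) − (-4) = -6 → (-2,-3,-6)

-2,-3,-6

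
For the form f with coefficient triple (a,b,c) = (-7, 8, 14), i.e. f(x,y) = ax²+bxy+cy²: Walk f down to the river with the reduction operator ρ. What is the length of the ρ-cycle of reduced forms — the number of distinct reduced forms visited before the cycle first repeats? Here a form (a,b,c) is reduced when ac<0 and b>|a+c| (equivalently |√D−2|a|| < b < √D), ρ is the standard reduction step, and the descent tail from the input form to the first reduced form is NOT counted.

D = 456, ⌊√D⌋ = 21
river: ρ → (14,20,-1)
river: ρ → (-1,20,14)
river: ρ → (14,8,-7)
river: ρ → (-7,20,2)
river: ρ → (2,20,-7)
river: ρ → (-7,8,14)
ρ-cycle length = 6 (tail of 0 descent steps not counted)

6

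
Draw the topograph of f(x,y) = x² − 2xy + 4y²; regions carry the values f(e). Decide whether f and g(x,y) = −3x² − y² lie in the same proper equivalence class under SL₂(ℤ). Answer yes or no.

D₁ = -12, D₂ = -12
f: translate: b→0 (≡-2 mod 2), so (1,-2,4)→(1,0,3)
f: reduced (well bottom): (1,0,3) with a≤c, −a<b≤a
g is negative-definite; reduce −g:
−g: flip: (3,0,1)→(1,0,3)
−g: reduced (well bottom): (1,0,3) with a≤c, −a<b≤a
flip sign back: reduced form of g is (-1,0,-3)
reduced forms (1, 0, 3) vs (-1, 0, -3) ⇒ inequivalent

no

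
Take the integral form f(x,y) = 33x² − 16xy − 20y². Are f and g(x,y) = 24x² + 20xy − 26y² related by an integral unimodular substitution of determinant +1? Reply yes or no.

D₁ = 2896, D₂ = 2896
river cycle of f (length 42): (-20, 16, 33), (33, 50, -3), (-3, 52, 16), (16, 44, -15), (-15, 46, 13), (13, 32, -36), (-36, 40, 9), (9, 50, -11), (-11, 38, 33), (33, 28, -16), … (32 more)
river cycle of g (length 42): (-26, 32, 18), (18, 40, -18), (-18, 32, 26), (26, 20, -24), (-24, 28, 22), (22, 16, -30), (-30, 44, 8), (8, 52, -6), (-6, 44, 40), (40, 36, -10), … (32 more)
cycles differ ⇒ inequivalent

no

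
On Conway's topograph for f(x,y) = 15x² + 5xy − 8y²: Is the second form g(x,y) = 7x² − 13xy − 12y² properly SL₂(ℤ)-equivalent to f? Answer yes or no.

D₁ = 505, D₂ = 505
river cycle of f (length 8): (-8, 11, 12), (12, 13, -7), (-7, 15, 10), (10, 5, -12), (-12, 19, 3), (3, 17, -18), (-18, 19, 2), (2, 21, -8)
river cycle of g (length 8): (-12, 13, 7), (7, 15, -10), (-10, 5, 12), (12, 19, -3), (-3, 17, 18), (18, 19, -2), (-2, 21, 8), (8, 11, -12)
cycles differ ⇒ inequivalent

no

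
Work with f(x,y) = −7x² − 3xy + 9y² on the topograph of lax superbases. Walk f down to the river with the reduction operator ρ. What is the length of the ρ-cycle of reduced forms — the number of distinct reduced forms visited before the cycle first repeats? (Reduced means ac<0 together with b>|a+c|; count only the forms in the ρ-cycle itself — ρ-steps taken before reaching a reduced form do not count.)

D = 261, ⌊√D⌋ = 16
descent: ρ → (9,3,-7)  [lands on river]
river: ρ → (-7,11,5)
river: ρ → (5,9,-9)
river: ρ → (-9,9,5)
river: ρ → (5,11,-7)
river: ρ → (-7,3,9)
river: ρ → (9,15,-1)
river: ρ → (-1,15,9)
ρ-cycle length = 8 (tail of 1 descent step not counted)

8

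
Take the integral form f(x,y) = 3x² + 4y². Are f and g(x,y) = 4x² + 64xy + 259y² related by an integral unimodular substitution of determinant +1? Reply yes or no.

D₁ = -48, D₂ = -48
f: reduced (well bottom): (3,0,4) with a≤c, −a<b≤a
g: translate: b→0 (≡64 mod 8), so (4,64,259)→(4,0,3)
g: flip: (4,0,3)→(3,0,4)
g: reduced (well bottom): (3,0,4) with a≤c, −a<b≤a
reduced forms (3, 0, 4) vs (3, 0, 4) ⇒ equivalent

yes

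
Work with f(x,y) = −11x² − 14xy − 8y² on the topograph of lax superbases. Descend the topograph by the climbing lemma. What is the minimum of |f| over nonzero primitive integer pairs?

translate: b→-8 (≡14 mod 22), so (11,14,8)→(11,-8,5)
flip: (11,-8,5)→(5,8,11)
translate: b→-2 (≡8 mod 10), so (5,8,11)→(5,-2,8)
reduced (well bottom): (5,-2,8) with a≤c, −a<b≤a
well minimum |f| = |-5| = 5 (negative-definite)

5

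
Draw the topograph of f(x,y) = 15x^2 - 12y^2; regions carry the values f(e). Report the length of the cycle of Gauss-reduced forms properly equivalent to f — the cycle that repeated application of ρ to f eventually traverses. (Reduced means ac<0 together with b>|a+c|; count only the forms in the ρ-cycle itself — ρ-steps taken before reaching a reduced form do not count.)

D = 720, ⌊√D⌋ = 26
descent: ρ → (-12,24,3)  [lands on river]
river: ρ → (3,24,-12)
ρ-cycle length = 2 (tail of 1 descent step not counted)

2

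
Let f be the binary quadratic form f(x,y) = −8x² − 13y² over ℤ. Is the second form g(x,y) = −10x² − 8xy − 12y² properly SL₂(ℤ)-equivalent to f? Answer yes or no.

D₁ = -416, D₂ = -416
f is negative-definite; reduce −f:
−f: reduced (well bottom): (8,0,13) with a≤c, −a<b≤a
flip sign back: reduced form of f is (-8,0,-13)
g is negative-definite; reduce −g:
−g: reduced (well bottom): (10,8,12) with a≤c, −a<b≤a
flip sign back: reduced form of g is (-10,-8,-12)
reduced forms (-8, 0, -13) vs (-10, -8, -12) ⇒ inequivalent

no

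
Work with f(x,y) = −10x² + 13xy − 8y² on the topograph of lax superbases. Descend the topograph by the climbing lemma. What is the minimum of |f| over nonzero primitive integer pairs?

translate: b→7 (≡-13 mod 20), so (10,-13,8)→(10,7,5)
flip: (10,7,5)→(5,-7,10)
translate: b→3 (≡-7 mod 10), so (5,-7,10)→(5,3,8)
reduced (well bottom): (5,3,8) with a≤c, −a<b≤a
well minimum |f| = |-5| = 5 (negative-definite)

5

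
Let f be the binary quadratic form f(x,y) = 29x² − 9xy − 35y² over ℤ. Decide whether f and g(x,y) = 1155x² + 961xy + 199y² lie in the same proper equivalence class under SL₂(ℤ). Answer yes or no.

D₁ = 4141, D₂ = 4141
river cycle of f (length 42): (-35, 9, 29), (29, 49, -15), (-15, 41, 41), (41, 41, -15), (-15, 49, 29), (29, 9, -35), (-35, 61, 3), (3, 59, -55), (-55, 51, 7), (7, 61, -15), … (32 more)
river cycle of g (length 42): (29, 49, -15), (-15, 41, 41), (41, 41, -15), (-15, 49, 29), (29, 9, -35), (-35, 61, 3), (3, 59, -55), (-55, 51, 7), (7, 61, -15), (-15, 59, 11), … (32 more)
cycles coincide ⇒ equivalent

yes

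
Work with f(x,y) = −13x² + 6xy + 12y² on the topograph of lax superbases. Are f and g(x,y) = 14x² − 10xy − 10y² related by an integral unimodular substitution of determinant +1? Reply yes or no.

D₁ = 660, D₂ = 660
river cycle of f (length 8): (12, 18, -7), (-7, 24, 3), (3, 24, -7), (-7, 18, 12), (12, 6, -13), (-13, 20, 5), (5, 20, -13), (-13, 6, 12)
river cycle of g (length 4): (-10, 10, 14), (14, 18, -6), (-6, 18, 14), (14, 10, -10)
cycles differ ⇒ inequivalent

no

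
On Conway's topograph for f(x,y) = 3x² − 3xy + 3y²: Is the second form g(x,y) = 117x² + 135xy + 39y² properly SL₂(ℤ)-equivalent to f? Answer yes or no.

D₁ = -27, D₂ = -27
f: translate: b→3 (≡-3 mod 6), so (3,-3,3)→(3,3,3)
f: reduced (well bottom): (3,3,3) with a≤c, −a<b≤a
g: translate: b→-99 (≡135 mod 234), so (117,135,39)→(117,-99,21)
g: flip: (117,-99,21)→(21,99,117)
g: translate: b→15 (≡99 mod 42), so (21,99,117)→(21,15,3)
g: flip: (21,15,3)→(3,-15,21)
g: translate: b→3 (≡-15 mod 6), so (3,-15,21)→(3,3,3)
g: reduced (well bottom): (3,3,3) with a≤c, −a<b≤a
reduced forms (3, 3, 3) vs (3, 3, 3) ⇒ equivalent

yes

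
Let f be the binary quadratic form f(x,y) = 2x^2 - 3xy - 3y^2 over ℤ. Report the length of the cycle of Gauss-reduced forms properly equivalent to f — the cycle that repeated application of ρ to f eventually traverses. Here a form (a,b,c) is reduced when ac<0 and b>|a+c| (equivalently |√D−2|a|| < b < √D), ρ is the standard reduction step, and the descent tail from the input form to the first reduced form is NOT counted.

D = 33, ⌊√D⌋ = 5
descent: ρ → (-3,3,2)  [lands on river]
river: ρ → (2,5,-1)
river: ρ → (-1,5,2)
river: ρ → (2,3,-3)
ρ-cycle length = 4 (tail of 1 descent step not counted)

4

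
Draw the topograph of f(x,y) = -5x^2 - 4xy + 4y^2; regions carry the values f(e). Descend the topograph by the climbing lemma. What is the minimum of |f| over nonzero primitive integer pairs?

descent: ρ → (4,4,-5)  [lands on river]
river: ρ → (-5,6,3)
river: ρ → (3,6,-5)
river: ρ → (-5,4,4)
closes: descent 1, river 4
min |a| on river = 3

3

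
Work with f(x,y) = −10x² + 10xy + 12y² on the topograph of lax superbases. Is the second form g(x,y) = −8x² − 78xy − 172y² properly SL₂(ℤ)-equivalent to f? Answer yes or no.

D₁ = 580, D₂ = 580
river cycle of f (length 10): (12, 14, -8), (-8, 18, 8), (8, 14, -12), (-12, 10, 10), (10, 10, -12), (-12, 14, 8), (8, 18, -8), (-8, 14, 12), (12, 10, -10), (-10, 10, 12)
river cycle of g (length 10): (-8, 18, 8), (8, 14, -12), (-12, 10, 10), (10, 10, -12), (-12, 14, 8), (8, 18, -8), (-8, 14, 12), (12, 10, -10), (-10, 10, 12), (12, 14, -8)
cycles coincide ⇒ equivalent

yes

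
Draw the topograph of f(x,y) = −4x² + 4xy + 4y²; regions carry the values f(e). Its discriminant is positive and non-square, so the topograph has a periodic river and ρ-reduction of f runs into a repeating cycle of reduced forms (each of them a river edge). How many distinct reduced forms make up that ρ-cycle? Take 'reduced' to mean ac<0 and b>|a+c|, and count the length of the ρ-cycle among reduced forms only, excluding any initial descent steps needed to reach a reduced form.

D = 80, ⌊√D⌋ = 8
river: ρ → (4,4,-4)
river: ρ → (-4,4,4)
ρ-cycle length = 2 (tail of 0 descent steps not counted)

2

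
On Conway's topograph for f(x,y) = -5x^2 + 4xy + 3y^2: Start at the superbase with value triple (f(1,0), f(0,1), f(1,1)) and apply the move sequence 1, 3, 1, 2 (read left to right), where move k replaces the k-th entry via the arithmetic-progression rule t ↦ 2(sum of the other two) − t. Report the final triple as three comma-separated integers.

start (-5,3,2) = (f(1,0),f(0,1),f(1,1))
replace slot 1: 2·(3+2) − (-5) = 15 → (15,3,2)
replace slot 3: 2·(15+3) − 2 = 34 → (15,3,34)
replace slot 1: 2·(3+34) − 15 = 59 → (59,3,34)
replace slot 2: 2·(59+34) − 3 = 183 → (59,183,34)

59,183,34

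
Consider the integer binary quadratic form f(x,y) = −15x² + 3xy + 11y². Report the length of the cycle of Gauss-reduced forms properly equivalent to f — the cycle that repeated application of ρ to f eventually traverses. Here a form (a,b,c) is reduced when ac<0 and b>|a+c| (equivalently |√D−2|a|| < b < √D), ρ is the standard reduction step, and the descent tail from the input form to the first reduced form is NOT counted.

D = 669, ⌊√D⌋ = 25
descent: ρ → (11,19,-7)  [lands on river]
river: ρ → (-7,23,5)
river: ρ → (5,17,-19)
river: ρ → (-19,21,3)
river: ρ → (3,21,-19)
river: ρ → (-19,17,5)
river: ρ → (5,23,-7)
river: ρ → (-7,19,11)
river: ρ → (11,25,-1)
river: ρ → (-1,25,11)
ρ-cycle length = 10 (tail of 1 descent step not counted)

10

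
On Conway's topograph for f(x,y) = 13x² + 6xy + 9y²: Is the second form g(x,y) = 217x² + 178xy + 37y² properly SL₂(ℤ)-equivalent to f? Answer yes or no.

D₁ = -432, D₂ = -432
f: flip: (13,6,9)→(9,-6,13)
f: reduced (well bottom): (9,-6,13) with a≤c, −a<b≤a
g: flip: (217,178,37)→(37,-178,217)
g: translate: b→-30 (≡-178 mod 74), so (37,-178,217)→(37,-30,9)
g: flip: (37,-30,9)→(9,30,37)
g: translate: b→-6 (≡30 mod 18), so (9,30,37)→(9,-6,13)
g: reduced (well bottom): (9,-6,13) with a≤c, −a<b≤a
reduced forms (9, -6, 13) vs (9, -6, 13) ⇒ equivalent

yes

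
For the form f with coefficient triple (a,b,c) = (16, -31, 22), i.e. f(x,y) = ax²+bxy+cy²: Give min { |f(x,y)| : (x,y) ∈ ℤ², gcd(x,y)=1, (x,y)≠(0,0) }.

translate: b→1 (≡-31 mod 32), so (16,-31,22)→(16,1,7)
flip: (16,1,7)→(7,-1,16)
reduced (well bottom): (7,-1,16) with a≤c, −a<b≤a
well minimum = a = 7

7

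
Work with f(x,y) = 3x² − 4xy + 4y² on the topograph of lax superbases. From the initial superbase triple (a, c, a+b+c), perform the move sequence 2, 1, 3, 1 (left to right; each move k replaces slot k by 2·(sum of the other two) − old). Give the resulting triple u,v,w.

start (3,4,3) = (f(1,0),f(0,1),f(1,1))
replace slot 2: 2·(3+3) − 4 = 8 → (3,8,3)
replace slot 1: 2·(8+3) − 3 = 19 → (19,8,3)
replace slot 3: 2·(19+8) − 3 = 51 → (19,8,51)
replace slot 1: 2·(8+51) − 19 = 99 → (99,8,51)

99,8,51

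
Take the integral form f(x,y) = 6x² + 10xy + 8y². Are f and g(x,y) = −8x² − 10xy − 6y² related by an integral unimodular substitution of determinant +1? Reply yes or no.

D₁ = -92, D₂ = -92
f: translate: b→-2 (≡10 mod 12), so (6,10,8)→(6,-2,4)
f: flip: (6,-2,4)→(4,2,6)
f: reduced (well bottom): (4,2,6) with a≤c, −a<b≤a
g is negative-definite; reduce −g:
−g: translate: b→-6 (≡10 mod 16), so (8,10,6)→(8,-6,4)
−g: flip: (8,-6,4)→(4,6,8)
−g: translate: b→-2 (≡6 mod 8), so (4,6,8)→(4,-2,6)
−g: reduced (well bottom): (4,-2,6) with a≤c, −a<b≤a
flip sign back: reduced form of g is (-4,2,-6)
reduced forms (4, 2, 6) vs (-4, 2, -6) ⇒ inequivalent

no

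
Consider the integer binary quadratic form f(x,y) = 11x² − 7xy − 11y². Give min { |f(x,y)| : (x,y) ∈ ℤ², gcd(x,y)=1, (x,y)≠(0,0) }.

descent: ρ → (-11,7,11)  [lands on river]
river: ρ → (11,15,-7)
river: ρ → (-7,13,13)
river: ρ → (13,13,-7)
river: ρ → (-7,15,11)
river: ρ → (11,7,-11)
river: ρ → (-11,15,7)
river: ρ → (7,13,-13)
river: ρ → (-13,13,7)
river: ρ → (7,15,-11)
closes: descent 1, river 10
min |a| on river = 7

7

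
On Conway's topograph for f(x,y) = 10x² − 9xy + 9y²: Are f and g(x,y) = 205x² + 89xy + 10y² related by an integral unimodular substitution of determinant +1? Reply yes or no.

D₁ = -279, D₂ = -279
f: flip: (10,-9,9)→(9,9,10)
f: reduced (well bottom): (9,9,10) with a≤c, −a<b≤a
g: flip: (205,89,10)→(10,-89,205)
g: translate: b→-9 (≡-89 mod 20), so (10,-89,205)→(10,-9,9)
g: flip: (10,-9,9)→(9,9,10)
g: reduced (well bottom): (9,9,10) with a≤c, −a<b≤a
reduced forms (9, 9, 10) vs (9, 9, 10) ⇒ equivalent

yes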